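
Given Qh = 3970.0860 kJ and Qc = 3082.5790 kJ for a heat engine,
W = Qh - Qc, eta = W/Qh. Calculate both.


W = 3970.0860 - 3082.5790 = 887.5070 kJ
eta = 887.5070 / 3970.0860 = 0.2235 = 22.3549%

W = 887.5070 kJ, eta = 22.3549%


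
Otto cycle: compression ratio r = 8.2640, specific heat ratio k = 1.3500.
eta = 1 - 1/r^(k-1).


r^(k-1) = 2.0942
eta = 1 - 1/2.0942 = 0.5225 = 52.2489%

52.2489%


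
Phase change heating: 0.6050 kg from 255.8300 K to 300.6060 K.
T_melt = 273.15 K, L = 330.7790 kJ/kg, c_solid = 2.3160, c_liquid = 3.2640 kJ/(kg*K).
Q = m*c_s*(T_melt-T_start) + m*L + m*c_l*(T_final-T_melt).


Q1 (sensible, solid) = 0.6050 * 2.3160 * 17.3200 = 24.2684 kJ
Q2 (latent) = 0.6050 * 330.7790 = 200.1213 kJ
Q3 (sensible, liquid) = 0.6050 * 3.2640 * 27.4560 = 54.2179 kJ
Q_total = 278.6076 kJ

278.6076 kJ


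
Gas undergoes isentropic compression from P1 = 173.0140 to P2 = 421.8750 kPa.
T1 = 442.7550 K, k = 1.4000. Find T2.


(k-1)/k = 0.2857
(P2/P1)^exp = 1.2900
T2 = 442.7550 * 1.2900 = 571.1684 K

571.1684 K


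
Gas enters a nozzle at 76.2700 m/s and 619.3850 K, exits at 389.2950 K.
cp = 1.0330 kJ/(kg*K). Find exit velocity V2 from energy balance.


dT = 230.0900 K
2*cp*1000*dT = 475365.9400
V1^2 = 5817.1129
V2 = sqrt(481183.0529) = 693.6736 m/s

693.6736 m/s


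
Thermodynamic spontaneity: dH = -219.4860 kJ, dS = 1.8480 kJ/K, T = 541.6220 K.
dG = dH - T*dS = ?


T*dS = 541.6220 * 1.8480 = 1000.9175 kJ
dG = -219.4860 - 1000.9175 = -1220.4035 kJ (spontaneous)

dG = -1220.4035 kJ, spontaneous


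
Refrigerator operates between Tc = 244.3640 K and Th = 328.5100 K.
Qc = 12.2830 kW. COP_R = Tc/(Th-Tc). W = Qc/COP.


COP = 244.3640 / 84.1460 = 2.9040
W = 12.2830 / 2.9040 = 4.2296 kW

COP = 2.9040, W = 4.2296 kW


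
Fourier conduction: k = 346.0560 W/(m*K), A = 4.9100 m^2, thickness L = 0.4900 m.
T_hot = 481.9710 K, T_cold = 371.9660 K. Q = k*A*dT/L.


dT = 110.0050 K
Q = 346.0560 * 4.9100 * 110.0050 / 0.4900 = 381455.7985 W

381455.7985 W


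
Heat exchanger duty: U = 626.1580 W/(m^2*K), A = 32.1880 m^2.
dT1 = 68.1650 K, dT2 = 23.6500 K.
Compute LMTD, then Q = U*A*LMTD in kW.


LMTD = 42.0521 K
Q = 626.1580 * 32.1880 * 42.0521 = 847550.3211 W = 847.5503 kW

847.5503 kW


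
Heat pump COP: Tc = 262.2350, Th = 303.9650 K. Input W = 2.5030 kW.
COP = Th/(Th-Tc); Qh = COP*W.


COP = 303.9650 / 41.7300 = 7.2841
Qh = 7.2841 * 2.5030 = 18.2321 kW

COP = 7.2841, Qh = 18.2321 kW


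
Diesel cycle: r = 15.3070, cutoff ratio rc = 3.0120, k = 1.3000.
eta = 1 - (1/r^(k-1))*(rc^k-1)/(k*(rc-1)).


r^(k-1) = 2.2671
rc^k = 4.1929
eta = 0.4616 = 46.1553%

46.1553%


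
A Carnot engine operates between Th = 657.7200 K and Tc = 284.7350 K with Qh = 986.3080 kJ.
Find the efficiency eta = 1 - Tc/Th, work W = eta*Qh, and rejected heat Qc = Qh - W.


eta = 1 - 284.7350/657.7200 = 0.5671
W = 0.5671 * 986.3080 = 559.3233 kJ
Qc = 986.3080 - 559.3233 = 426.9847 kJ

eta = 56.7088%, W = 559.3233 kJ, Qc = 426.9847 kJ


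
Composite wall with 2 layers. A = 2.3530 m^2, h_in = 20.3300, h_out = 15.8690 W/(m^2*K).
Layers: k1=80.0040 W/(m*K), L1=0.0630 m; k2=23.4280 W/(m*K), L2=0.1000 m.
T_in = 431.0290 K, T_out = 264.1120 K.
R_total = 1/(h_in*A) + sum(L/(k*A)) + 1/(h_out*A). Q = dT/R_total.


R_conv_in = 1/(20.3300*2.3530) = 0.0209
R_1 = 0.0630/(80.0040*2.3530) = 0.0003
R_2 = 0.1000/(23.4280*2.3530) = 0.0018
R_conv_out = 1/(15.8690*2.3530) = 0.0268
R_total = 0.0498 K/W
Q = 166.9170 / 0.0498 = 3349.4376 W

R_total = 0.0498 K/W, Q = 3349.4376 W


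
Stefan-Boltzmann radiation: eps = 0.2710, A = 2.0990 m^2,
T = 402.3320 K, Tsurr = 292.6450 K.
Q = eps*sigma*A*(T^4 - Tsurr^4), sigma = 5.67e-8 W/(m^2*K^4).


T^4 = 2.6202e+10
Tsurr^4 = 7.3344e+09
Q = 0.2710 * 5.67e-8 * 2.0990 * 1.8868e+10 = 608.5368 W

608.5368 W


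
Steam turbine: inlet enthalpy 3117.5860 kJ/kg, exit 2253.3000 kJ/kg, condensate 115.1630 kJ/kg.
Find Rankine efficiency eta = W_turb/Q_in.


W = 864.2860 kJ/kg
Q_in = 3002.4230 kJ/kg
eta = 0.2879 = 28.7863%

eta = 28.7863%


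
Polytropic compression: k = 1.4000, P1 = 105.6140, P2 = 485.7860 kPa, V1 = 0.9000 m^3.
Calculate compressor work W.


(k-1)/k = 0.2857
(P2/P1)^exp = 1.5465
W = 3.5000 * 105.6140 * 0.9000 * (1.5465 - 1) = 181.8114 kJ

181.8114 kJ


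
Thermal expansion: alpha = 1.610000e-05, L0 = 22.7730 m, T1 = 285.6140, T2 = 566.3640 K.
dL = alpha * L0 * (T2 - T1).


dT = 280.7500 K
dL = 1.610000e-05 * 22.7730 * 280.7500 = 0.102936 m
L_final = 22.875936 m

dL = 0.102936 m


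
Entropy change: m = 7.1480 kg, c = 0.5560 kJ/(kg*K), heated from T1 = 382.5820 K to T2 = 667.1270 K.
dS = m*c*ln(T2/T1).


T2/T1 = 1.7437
ln(T2/T1) = 0.5560
dS = 7.1480 * 0.5560 * 0.5560 = 2.2099 kJ/K

2.2099 kJ/K


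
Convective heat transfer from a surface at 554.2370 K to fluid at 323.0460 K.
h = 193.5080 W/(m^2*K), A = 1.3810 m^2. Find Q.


dT = 231.1910 K
Q = 193.5080 * 1.3810 * 231.1910 = 61782.2224 W

61782.2224 W


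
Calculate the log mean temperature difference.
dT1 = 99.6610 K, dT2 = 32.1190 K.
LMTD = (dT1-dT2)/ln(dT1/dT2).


dT1/dT2 = 3.1029
ln(dT1/dT2) = 1.1323
LMTD = 67.5420 / 1.1323 = 59.6489 K

59.6489 K


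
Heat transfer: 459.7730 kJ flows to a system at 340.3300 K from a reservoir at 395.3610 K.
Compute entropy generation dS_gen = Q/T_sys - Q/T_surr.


dS_sys = 459.7730/340.3300 = 1.3510 kJ/K
dS_surr = -459.7730/395.3610 = -1.1629 kJ/K
dS_gen = 1.3510 - 1.1629 = 0.1880 kJ/K (irreversible)

dS_gen = 0.1880 kJ/K, irreversible


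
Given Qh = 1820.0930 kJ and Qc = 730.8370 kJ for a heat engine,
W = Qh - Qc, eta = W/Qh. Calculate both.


W = 1820.0930 - 730.8370 = 1089.2560 kJ
eta = 1089.2560 / 1820.0930 = 0.5985 = 59.8462%

W = 1089.2560 kJ, eta = 59.8462%


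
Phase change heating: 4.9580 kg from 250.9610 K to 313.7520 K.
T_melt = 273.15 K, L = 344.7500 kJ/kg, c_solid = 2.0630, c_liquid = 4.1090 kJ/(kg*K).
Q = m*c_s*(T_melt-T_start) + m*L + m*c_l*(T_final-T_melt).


Q1 (sensible, solid) = 4.9580 * 2.0630 * 22.1890 = 226.9569 kJ
Q2 (latent) = 4.9580 * 344.7500 = 1709.2705 kJ
Q3 (sensible, liquid) = 4.9580 * 4.1090 * 40.6020 = 827.1611 kJ
Q_total = 2763.3885 kJ

2763.3885 kJ


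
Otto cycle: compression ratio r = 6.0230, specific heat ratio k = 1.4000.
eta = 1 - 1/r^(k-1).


r^(k-1) = 2.0508
eta = 1 - 1/2.0508 = 0.5124 = 51.2387%

51.2387%


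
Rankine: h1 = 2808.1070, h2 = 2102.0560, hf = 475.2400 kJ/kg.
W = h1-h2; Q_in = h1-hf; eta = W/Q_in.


W = 706.0510 kJ/kg
Q_in = 2332.8670 kJ/kg
eta = 0.3027 = 30.2654%

eta = 30.2654%


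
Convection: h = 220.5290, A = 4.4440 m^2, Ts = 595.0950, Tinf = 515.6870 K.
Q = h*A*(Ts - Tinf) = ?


dT = 79.4080 K
Q = 220.5290 * 4.4440 * 79.4080 = 77822.2918 W

77822.2918 W


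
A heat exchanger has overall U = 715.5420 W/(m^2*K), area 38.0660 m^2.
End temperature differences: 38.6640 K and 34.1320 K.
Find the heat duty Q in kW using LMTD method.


LMTD = 36.3509 K
Q = 715.5420 * 38.0660 * 36.3509 = 990120.0747 W = 990.1201 kW

990.1201 kW


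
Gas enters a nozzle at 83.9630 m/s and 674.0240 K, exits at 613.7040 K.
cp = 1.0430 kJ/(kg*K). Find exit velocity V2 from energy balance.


dT = 60.3200 K
2*cp*1000*dT = 125827.5200
V1^2 = 7049.7854
V2 = sqrt(132877.3054) = 364.5234 m/s

364.5234 m/s


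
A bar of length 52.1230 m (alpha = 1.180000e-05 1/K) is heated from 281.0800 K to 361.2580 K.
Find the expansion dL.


dT = 80.1780 K
dL = 1.180000e-05 * 52.1230 * 80.1780 = 0.049314 m
L_final = 52.172314 m

dL = 0.049314 m


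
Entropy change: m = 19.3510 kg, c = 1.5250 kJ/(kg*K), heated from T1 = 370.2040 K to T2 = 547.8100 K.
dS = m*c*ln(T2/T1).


T2/T1 = 1.4798
ln(T2/T1) = 0.3919
dS = 19.3510 * 1.5250 * 0.3919 = 11.5643 kJ/K

11.5643 kJ/K


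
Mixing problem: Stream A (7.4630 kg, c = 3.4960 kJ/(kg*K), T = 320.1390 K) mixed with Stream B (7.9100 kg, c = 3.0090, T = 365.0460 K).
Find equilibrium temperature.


num = 17041.1632
den = 49.8918
Tf = 341.5621 K

341.5621 K


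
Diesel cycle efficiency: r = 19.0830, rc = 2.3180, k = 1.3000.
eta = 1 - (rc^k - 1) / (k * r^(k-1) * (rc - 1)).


r^(k-1) = 2.4221
rc^k = 2.9830
eta = 0.5222 = 52.2183%

52.2183%


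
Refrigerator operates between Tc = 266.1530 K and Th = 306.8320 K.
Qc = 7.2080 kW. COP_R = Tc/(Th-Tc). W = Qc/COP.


COP = 266.1530 / 40.6790 = 6.5428
W = 7.2080 / 6.5428 = 1.1017 kW

COP = 6.5428, W = 1.1017 kW


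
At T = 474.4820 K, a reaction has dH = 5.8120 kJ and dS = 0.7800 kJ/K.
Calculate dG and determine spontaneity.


T*dS = 474.4820 * 0.7800 = 370.0960 kJ
dG = 5.8120 - 370.0960 = -364.2840 kJ (spontaneous)

dG = -364.2840 kJ, spontaneous


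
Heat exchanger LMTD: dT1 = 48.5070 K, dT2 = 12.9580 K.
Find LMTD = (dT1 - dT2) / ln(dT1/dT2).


dT1/dT2 = 3.7434
ln(dT1/dT2) = 1.3200
LMTD = 35.5490 / 1.3200 = 26.9312 K

26.9312 K


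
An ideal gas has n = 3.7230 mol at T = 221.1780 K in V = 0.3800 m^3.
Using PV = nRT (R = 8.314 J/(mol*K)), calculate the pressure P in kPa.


P = nRT/V = 3.7230 * 8.314 * 221.1780 / 0.3800
= 6846.1275 / 0.3800 = 18016.1250 Pa = 18.0161 kPa

18.0161 kPa


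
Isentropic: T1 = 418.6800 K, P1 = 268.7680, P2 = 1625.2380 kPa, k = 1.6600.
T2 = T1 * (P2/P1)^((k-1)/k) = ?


(k-1)/k = 0.3976
(P2/P1)^exp = 2.0452
T2 = 418.6800 * 2.0452 = 856.2779 K

856.2779 K


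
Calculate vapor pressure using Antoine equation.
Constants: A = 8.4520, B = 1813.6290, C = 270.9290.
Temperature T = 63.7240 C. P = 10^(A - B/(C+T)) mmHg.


C+T = 334.6530
B/(C+T) = 5.4194
log10(P) = 8.4520 - 5.4194 = 3.0326
P = 10^3.0326 = 1077.8753 mmHg

1077.8753 mmHg


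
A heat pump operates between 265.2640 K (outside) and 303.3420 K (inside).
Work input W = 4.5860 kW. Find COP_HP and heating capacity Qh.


COP = 303.3420 / 38.0780 = 7.9663
Qh = 7.9663 * 4.5860 = 36.5336 kW

COP = 7.9663, Qh = 36.5336 kW


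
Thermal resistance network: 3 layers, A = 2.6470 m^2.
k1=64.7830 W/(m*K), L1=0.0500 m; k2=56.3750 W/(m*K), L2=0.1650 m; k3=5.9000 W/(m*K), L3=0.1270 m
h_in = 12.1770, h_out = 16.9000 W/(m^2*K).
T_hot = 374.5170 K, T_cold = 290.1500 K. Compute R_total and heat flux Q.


R_conv_in = 1/(12.1770*2.6470) = 0.0310
R_1 = 0.0500/(64.7830*2.6470) = 0.0003
R_2 = 0.1650/(56.3750*2.6470) = 0.0011
R_3 = 0.1270/(5.9000*2.6470) = 0.0081
R_conv_out = 1/(16.9000*2.6470) = 0.0224
R_total = 0.0629 K/W
Q = 84.3670 / 0.0629 = 1341.1155 W

R_total = 0.0629 K/W, Q = 1341.1155 W


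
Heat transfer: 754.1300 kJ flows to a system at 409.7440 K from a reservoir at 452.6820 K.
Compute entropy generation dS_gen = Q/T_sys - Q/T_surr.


dS_sys = 754.1300/409.7440 = 1.8405 kJ/K
dS_surr = -754.1300/452.6820 = -1.6659 kJ/K
dS_gen = 1.8405 - 1.6659 = 0.1746 kJ/K (irreversible)

dS_gen = 0.1746 kJ/K, irreversible


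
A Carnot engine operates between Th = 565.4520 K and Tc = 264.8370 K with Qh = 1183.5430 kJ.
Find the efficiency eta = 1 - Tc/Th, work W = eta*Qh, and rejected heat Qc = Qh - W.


eta = 1 - 264.8370/565.4520 = 0.5316
W = 0.5316 * 1183.5430 = 629.2148 kJ
Qc = 1183.5430 - 629.2148 = 554.3282 kJ

eta = 53.1637%, W = 629.2148 kJ, Qc = 554.3282 kJ


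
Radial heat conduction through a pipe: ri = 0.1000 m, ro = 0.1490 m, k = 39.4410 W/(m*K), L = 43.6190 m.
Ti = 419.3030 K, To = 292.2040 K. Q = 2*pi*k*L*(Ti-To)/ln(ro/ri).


dT = 127.0990 K
ln(ro/ri) = 0.3988
Q = 2*pi*39.4410*43.6190*127.0990 / 0.3988 = 3445216.2025 W

3445216.2025 W


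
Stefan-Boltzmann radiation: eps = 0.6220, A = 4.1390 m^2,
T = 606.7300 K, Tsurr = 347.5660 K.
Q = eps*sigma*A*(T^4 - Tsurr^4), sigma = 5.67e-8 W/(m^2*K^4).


T^4 = 1.3551e+11
Tsurr^4 = 1.4593e+10
Q = 0.6220 * 5.67e-8 * 4.1390 * 1.2092e+11 = 17650.9257 W

17650.9257 W


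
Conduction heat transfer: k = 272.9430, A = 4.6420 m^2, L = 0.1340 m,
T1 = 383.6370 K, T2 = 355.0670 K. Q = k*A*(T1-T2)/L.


dT = 28.5700 K
Q = 272.9430 * 4.6420 * 28.5700 / 0.1340 = 270136.0460 W

270136.0460 W


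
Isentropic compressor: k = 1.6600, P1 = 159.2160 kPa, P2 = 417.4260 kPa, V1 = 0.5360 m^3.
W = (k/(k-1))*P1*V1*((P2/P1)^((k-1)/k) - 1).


(k-1)/k = 0.3976
(P2/P1)^exp = 1.4670
W = 2.5152 * 159.2160 * 0.5360 * (1.4670 - 1) = 100.2368 kJ

100.2368 kJ


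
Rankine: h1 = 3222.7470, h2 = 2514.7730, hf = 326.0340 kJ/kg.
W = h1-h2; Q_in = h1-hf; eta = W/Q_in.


W = 707.9740 kJ/kg
Q_in = 2896.7130 kJ/kg
eta = 0.2444 = 24.4406%

eta = 24.4406%


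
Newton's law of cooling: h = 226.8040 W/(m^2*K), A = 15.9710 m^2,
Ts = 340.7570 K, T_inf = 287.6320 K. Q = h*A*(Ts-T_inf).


dT = 53.1250 K
Q = 226.8040 * 15.9710 * 53.1250 = 192433.9801 W

192433.9801 W


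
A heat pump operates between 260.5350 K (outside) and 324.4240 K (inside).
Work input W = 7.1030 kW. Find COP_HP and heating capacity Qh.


COP = 324.4240 / 63.8890 = 5.0779
Qh = 5.0779 * 7.1030 = 36.0686 kW

COP = 5.0779, Qh = 36.0686 kW


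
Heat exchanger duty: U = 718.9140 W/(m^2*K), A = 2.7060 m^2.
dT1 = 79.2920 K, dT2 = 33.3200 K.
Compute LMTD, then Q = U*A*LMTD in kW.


LMTD = 53.0255 K
Q = 718.9140 * 2.7060 * 53.0255 = 103154.7762 W = 103.1548 kW

103.1548 kW


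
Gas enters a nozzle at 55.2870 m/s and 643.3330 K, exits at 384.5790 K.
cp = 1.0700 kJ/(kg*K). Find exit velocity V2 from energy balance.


dT = 258.7540 K
2*cp*1000*dT = 553733.5600
V1^2 = 3056.6524
V2 = sqrt(556790.2124) = 746.1838 m/s

746.1838 m/s


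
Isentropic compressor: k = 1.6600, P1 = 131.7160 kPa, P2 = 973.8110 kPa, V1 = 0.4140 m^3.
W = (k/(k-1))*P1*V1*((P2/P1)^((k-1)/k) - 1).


(k-1)/k = 0.3976
(P2/P1)^exp = 2.2153
W = 2.5152 * 131.7160 * 0.4140 * (2.2153 - 1) = 166.6870 kJ

166.6870 kJ


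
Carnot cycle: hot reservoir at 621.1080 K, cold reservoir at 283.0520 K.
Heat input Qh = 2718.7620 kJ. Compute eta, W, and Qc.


eta = 1 - 283.0520/621.1080 = 0.5443
W = 0.5443 * 2718.7620 = 1479.7649 kJ
Qc = 2718.7620 - 1479.7649 = 1238.9971 kJ

eta = 54.4279%, W = 1479.7649 kJ, Qc = 1238.9971 kJ


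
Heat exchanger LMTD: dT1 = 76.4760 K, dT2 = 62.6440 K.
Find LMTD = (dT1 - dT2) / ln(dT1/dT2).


dT1/dT2 = 1.2208
ln(dT1/dT2) = 0.1995
LMTD = 13.8320 / 0.1995 = 69.3302 K

69.3302 K


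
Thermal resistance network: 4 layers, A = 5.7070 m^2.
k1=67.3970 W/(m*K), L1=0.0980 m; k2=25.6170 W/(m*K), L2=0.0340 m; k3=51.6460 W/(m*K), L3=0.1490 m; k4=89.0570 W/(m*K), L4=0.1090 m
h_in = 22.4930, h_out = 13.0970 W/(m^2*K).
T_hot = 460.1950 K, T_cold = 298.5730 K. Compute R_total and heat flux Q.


R_conv_in = 1/(22.4930*5.7070) = 0.0078
R_1 = 0.0980/(67.3970*5.7070) = 0.0003
R_2 = 0.0340/(25.6170*5.7070) = 0.0002
R_3 = 0.1490/(51.6460*5.7070) = 0.0005
R_4 = 0.1090/(89.0570*5.7070) = 0.0002
R_conv_out = 1/(13.0970*5.7070) = 0.0134
R_total = 0.0224 K/W
Q = 161.6220 / 0.0224 = 7222.8890 W

R_total = 0.0224 K/W, Q = 7222.8890 W


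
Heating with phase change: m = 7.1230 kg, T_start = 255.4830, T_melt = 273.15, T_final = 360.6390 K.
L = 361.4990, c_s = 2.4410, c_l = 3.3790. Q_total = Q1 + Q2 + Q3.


Q1 (sensible, solid) = 7.1230 * 2.4410 * 17.6670 = 307.1804 kJ
Q2 (latent) = 7.1230 * 361.4990 = 2574.9574 kJ
Q3 (sensible, liquid) = 7.1230 * 3.3790 * 87.4890 = 2105.7392 kJ
Q_total = 4987.8770 kJ

4987.8770 kJ


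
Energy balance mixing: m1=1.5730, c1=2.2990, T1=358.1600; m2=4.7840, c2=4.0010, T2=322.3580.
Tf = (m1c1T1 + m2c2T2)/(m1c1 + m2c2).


num = 7465.4085
den = 22.7571
Tf = 328.0473 K

328.0473 K


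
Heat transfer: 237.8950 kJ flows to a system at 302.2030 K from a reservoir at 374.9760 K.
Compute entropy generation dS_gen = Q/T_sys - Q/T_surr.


dS_sys = 237.8950/302.2030 = 0.7872 kJ/K
dS_surr = -237.8950/374.9760 = -0.6344 kJ/K
dS_gen = 0.7872 - 0.6344 = 0.1528 kJ/K (irreversible)

dS_gen = 0.1528 kJ/K, irreversible


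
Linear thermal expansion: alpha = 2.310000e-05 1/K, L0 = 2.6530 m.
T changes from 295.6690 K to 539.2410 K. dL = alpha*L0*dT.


dT = 243.5720 K
dL = 2.310000e-05 * 2.6530 * 243.5720 = 0.014927 m
L_final = 2.667927 m

dL = 0.014927 m


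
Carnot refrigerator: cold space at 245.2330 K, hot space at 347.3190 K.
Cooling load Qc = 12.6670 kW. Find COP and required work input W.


COP = 245.2330 / 102.0860 = 2.4022
W = 12.6670 / 2.4022 = 5.2730 kW

COP = 2.4022, W = 5.2730 kW


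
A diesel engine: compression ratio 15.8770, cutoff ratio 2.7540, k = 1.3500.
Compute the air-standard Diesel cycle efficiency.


r^(k-1) = 2.6319
rc^k = 3.9260
eta = 0.5305 = 53.0492%

53.0492%


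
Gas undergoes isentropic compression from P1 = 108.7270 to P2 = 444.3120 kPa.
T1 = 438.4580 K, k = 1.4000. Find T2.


(k-1)/k = 0.2857
(P2/P1)^exp = 1.4951
T2 = 438.4580 * 1.4951 = 655.5406 K

655.5406 K


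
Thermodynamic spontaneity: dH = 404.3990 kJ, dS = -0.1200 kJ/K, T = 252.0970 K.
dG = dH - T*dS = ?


T*dS = 252.0970 * -0.1200 = -30.2516 kJ
dG = 404.3990 + 30.2516 = 434.6506 kJ (non-spontaneous)

dG = 434.6506 kJ, non-spontaneous


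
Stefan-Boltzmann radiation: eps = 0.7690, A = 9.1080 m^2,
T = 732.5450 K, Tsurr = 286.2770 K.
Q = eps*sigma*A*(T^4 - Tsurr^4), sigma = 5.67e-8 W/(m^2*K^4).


T^4 = 2.8796e+11
Tsurr^4 = 6.7165e+09
Q = 0.7690 * 5.67e-8 * 9.1080 * 2.8125e+11 = 111691.4778 W

111691.4778 W


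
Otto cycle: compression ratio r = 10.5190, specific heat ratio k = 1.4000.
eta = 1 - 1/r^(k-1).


r^(k-1) = 2.5632
eta = 1 - 1/2.5632 = 0.6099 = 60.9869%

60.9869%


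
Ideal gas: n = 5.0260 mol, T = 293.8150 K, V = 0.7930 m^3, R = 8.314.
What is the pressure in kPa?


P = nRT/V = 5.0260 * 8.314 * 293.8150 / 0.7930
= 12277.4018 / 0.7930 = 15482.2217 Pa = 15.4822 kPa

15.4822 kPa


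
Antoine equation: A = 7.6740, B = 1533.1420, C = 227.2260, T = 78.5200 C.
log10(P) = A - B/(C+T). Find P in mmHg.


C+T = 305.7460
B/(C+T) = 5.0144
log10(P) = 7.6740 - 5.0144 = 2.6596
P = 10^2.6596 = 456.6356 mmHg

456.6356 mmHg


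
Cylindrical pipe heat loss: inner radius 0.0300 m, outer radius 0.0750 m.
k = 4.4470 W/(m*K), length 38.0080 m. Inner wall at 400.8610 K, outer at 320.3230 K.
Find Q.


dT = 80.5380 K
ln(ro/ri) = 0.9163
Q = 2*pi*4.4470*38.0080*80.5380 / 0.9163 = 93344.6780 W

93344.6780 W


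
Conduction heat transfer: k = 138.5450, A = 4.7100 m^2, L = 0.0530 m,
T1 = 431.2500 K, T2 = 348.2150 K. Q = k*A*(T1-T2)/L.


dT = 83.0350 K
Q = 138.5450 * 4.7100 * 83.0350 / 0.0530 = 1022344.0753 W

1022344.0753 W


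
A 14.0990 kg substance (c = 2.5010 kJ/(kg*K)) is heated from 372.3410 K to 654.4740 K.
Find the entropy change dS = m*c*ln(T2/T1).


T2/T1 = 1.7577
ln(T2/T1) = 0.5640
dS = 14.0990 * 2.5010 * 0.5640 = 19.8883 kJ/K

19.8883 kJ/K


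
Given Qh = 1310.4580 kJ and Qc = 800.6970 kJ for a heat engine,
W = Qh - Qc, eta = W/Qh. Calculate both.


W = 1310.4580 - 800.6970 = 509.7610 kJ
eta = 509.7610 / 1310.4580 = 0.3890 = 38.8995%

W = 509.7610 kJ, eta = 38.8995%


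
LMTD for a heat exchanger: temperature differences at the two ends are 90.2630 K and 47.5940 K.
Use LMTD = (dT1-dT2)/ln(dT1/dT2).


dT1/dT2 = 1.8965
ln(dT1/dT2) = 0.6400
LMTD = 42.6690 / 0.6400 = 66.6681 K

66.6681 K


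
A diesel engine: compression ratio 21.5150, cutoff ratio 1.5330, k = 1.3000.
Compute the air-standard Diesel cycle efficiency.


r^(k-1) = 2.5109
rc^k = 1.7426
eta = 0.5731 = 57.3147%

57.3147%


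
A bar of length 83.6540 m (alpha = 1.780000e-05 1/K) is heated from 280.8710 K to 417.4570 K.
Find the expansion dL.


dT = 136.5860 K
dL = 1.780000e-05 * 83.6540 * 136.5860 = 0.203382 m
L_final = 83.857382 m

dL = 0.203382 m


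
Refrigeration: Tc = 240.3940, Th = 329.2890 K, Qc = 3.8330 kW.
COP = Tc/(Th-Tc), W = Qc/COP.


COP = 240.3940 / 88.8950 = 2.7042
W = 3.8330 / 2.7042 = 1.4174 kW

COP = 2.7042, W = 1.4174 kW


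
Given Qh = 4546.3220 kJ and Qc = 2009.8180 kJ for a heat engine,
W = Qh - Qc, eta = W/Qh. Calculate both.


W = 4546.3220 - 2009.8180 = 2536.5040 kJ
eta = 2536.5040 / 4546.3220 = 0.5579 = 55.7924%

W = 2536.5040 kJ, eta = 55.7924%


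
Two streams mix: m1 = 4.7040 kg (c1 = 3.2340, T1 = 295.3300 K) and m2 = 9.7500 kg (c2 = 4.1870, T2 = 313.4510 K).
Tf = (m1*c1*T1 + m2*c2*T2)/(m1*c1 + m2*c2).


num = 17288.8659
den = 56.0360
Tf = 308.5315 K

308.5315 K


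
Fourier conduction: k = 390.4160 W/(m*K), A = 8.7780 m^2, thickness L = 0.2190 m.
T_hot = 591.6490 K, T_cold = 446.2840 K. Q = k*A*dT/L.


dT = 145.3650 K
Q = 390.4160 * 8.7780 * 145.3650 / 0.2190 = 2274777.4891 W

2274777.4891 W


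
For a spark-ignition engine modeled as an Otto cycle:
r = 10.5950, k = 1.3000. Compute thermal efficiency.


r^(k-1) = 2.0302
eta = 1 - 1/2.0302 = 0.5074 = 50.7428%

50.7428%


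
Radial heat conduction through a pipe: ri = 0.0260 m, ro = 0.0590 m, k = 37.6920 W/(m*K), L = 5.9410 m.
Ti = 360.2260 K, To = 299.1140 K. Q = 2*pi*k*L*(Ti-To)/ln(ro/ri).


dT = 61.1120 K
ln(ro/ri) = 0.8194
Q = 2*pi*37.6920*5.9410*61.1120 / 0.8194 = 104929.4654 W

104929.4654 W


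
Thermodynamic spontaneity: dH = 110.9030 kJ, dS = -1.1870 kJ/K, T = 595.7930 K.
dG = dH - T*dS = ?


T*dS = 595.7930 * -1.1870 = -707.2063 kJ
dG = 110.9030 + 707.2063 = 818.1093 kJ (non-spontaneous)

dG = 818.1093 kJ, non-spontaneous


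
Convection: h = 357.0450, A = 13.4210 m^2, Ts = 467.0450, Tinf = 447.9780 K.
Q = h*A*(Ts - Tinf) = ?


dT = 19.0670 K
Q = 357.0450 * 13.4210 * 19.0670 = 91367.1753 W

91367.1753 W


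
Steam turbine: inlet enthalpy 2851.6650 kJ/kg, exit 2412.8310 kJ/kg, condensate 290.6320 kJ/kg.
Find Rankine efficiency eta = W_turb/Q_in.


W = 438.8340 kJ/kg
Q_in = 2561.0330 kJ/kg
eta = 0.1714 = 17.1350%

eta = 17.1350%


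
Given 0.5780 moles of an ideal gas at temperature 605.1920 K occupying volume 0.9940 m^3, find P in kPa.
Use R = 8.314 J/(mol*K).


P = nRT/V = 0.5780 * 8.314 * 605.1920 / 0.9940
= 2908.2453 / 0.9940 = 2925.8001 Pa = 2.9258 kPa

2.9258 kPa


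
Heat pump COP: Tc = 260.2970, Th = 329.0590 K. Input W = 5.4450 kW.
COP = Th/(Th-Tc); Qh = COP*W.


COP = 329.0590 / 68.7620 = 4.7855
Qh = 4.7855 * 5.4450 = 26.0569 kW

COP = 4.7855, Qh = 26.0569 kW


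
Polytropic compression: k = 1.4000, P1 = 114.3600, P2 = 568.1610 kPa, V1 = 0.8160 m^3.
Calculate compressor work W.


(k-1)/k = 0.2857
(P2/P1)^exp = 1.5809
W = 3.5000 * 114.3600 * 0.8160 * (1.5809 - 1) = 189.7398 kJ

189.7398 kJ


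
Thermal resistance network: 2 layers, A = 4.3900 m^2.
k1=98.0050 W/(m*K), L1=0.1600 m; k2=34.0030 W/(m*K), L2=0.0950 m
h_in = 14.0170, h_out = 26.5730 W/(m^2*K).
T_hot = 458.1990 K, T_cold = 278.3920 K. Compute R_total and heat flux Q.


R_conv_in = 1/(14.0170*4.3900) = 0.0163
R_1 = 0.1600/(98.0050*4.3900) = 0.0004
R_2 = 0.0950/(34.0030*4.3900) = 0.0006
R_conv_out = 1/(26.5730*4.3900) = 0.0086
R_total = 0.0258 K/W
Q = 179.8070 / 0.0258 = 6960.7477 W

R_total = 0.0258 K/W, Q = 6960.7477 W


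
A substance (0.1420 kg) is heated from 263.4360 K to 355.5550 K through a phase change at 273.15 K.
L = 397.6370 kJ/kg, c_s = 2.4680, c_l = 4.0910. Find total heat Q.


Q1 (sensible, solid) = 0.1420 * 2.4680 * 9.7140 = 3.4043 kJ
Q2 (latent) = 0.1420 * 397.6370 = 56.4645 kJ
Q3 (sensible, liquid) = 0.1420 * 4.0910 * 82.4050 = 47.8709 kJ
Q_total = 107.7397 kJ

107.7397 kJ


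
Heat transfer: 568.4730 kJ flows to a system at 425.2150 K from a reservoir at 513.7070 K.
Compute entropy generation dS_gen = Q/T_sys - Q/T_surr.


dS_sys = 568.4730/425.2150 = 1.3369 kJ/K
dS_surr = -568.4730/513.7070 = -1.1066 kJ/K
dS_gen = 1.3369 - 1.1066 = 0.2303 kJ/K (irreversible)

dS_gen = 0.2303 kJ/K, irreversible


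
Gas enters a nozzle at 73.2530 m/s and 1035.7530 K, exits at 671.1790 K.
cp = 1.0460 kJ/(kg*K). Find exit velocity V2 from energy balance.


dT = 364.5740 K
2*cp*1000*dT = 762688.8080
V1^2 = 5366.0020
V2 = sqrt(768054.8100) = 876.3874 m/s

876.3874 m/s


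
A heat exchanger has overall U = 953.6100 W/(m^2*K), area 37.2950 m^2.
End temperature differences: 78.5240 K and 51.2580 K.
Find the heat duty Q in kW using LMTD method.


LMTD = 63.9248 K
Q = 953.6100 * 37.2950 * 63.9248 = 2273477.1898 W = 2273.4772 kW

2273.4772 kW


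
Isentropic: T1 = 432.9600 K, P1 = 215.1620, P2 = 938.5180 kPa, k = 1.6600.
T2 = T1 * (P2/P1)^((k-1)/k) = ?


(k-1)/k = 0.3976
(P2/P1)^exp = 1.7961
T2 = 432.9600 * 1.7961 = 777.6375 K

777.6375 K


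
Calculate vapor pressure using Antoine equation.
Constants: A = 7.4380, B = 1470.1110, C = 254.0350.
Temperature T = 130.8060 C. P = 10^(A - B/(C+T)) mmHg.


C+T = 384.8410
B/(C+T) = 3.8200
log10(P) = 7.4380 - 3.8200 = 3.6180
P = 10^3.6180 = 4149.0841 mmHg

4149.0841 mmHg


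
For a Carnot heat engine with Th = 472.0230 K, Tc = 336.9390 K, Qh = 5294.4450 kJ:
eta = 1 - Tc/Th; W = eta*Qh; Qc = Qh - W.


eta = 1 - 336.9390/472.0230 = 0.2862
W = 0.2862 * 5294.4450 = 1515.1694 kJ
Qc = 5294.4450 - 1515.1694 = 3779.2756 kJ

eta = 28.6181%, W = 1515.1694 kJ, Qc = 3779.2756 kJ


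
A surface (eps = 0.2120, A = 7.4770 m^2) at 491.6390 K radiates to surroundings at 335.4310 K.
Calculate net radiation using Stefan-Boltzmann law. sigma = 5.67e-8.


T^4 = 5.8423e+10
Tsurr^4 = 1.2659e+10
Q = 0.2120 * 5.67e-8 * 7.4770 * 4.5764e+10 = 4113.0920 W

4113.0920 W


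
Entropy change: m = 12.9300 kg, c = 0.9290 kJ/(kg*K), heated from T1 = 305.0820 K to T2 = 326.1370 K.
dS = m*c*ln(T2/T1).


T2/T1 = 1.0690
ln(T2/T1) = 0.0667
dS = 12.9300 * 0.9290 * 0.0667 = 0.8016 kJ/K

0.8016 kJ/K


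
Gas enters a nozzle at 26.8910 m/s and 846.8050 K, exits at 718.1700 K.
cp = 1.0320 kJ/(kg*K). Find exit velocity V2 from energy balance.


dT = 128.6350 K
2*cp*1000*dT = 265502.6400
V1^2 = 723.1259
V2 = sqrt(266225.7659) = 515.9707 m/s

515.9707 m/s


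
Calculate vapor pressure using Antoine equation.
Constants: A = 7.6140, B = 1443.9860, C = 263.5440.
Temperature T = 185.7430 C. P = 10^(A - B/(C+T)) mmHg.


C+T = 449.2870
B/(C+T) = 3.2140
log10(P) = 7.6140 - 3.2140 = 4.4000
P = 10^4.4000 = 25121.7504 mmHg

25121.7504 mmHg


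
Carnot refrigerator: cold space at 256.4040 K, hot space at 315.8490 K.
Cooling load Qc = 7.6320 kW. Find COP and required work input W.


COP = 256.4040 / 59.4450 = 4.3133
W = 7.6320 / 4.3133 = 1.7694 kW

COP = 4.3133, W = 1.7694 kW


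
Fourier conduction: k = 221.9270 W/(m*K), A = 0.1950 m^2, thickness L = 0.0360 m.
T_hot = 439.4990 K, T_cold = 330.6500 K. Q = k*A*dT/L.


dT = 108.8490 K
Q = 221.9270 * 0.1950 * 108.8490 / 0.0360 = 130847.8818 W

130847.8818 W


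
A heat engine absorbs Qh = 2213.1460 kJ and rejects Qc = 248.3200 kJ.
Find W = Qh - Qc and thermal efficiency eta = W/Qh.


W = 2213.1460 - 248.3200 = 1964.8260 kJ
eta = 1964.8260 / 2213.1460 = 0.8878 = 88.7798%

W = 1964.8260 kJ, eta = 88.7798%


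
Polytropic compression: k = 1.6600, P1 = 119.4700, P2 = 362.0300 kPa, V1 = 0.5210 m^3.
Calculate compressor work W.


(k-1)/k = 0.3976
(P2/P1)^exp = 1.5539
W = 2.5152 * 119.4700 * 0.5210 * (1.5539 - 1) = 86.7207 kJ

86.7207 kJ


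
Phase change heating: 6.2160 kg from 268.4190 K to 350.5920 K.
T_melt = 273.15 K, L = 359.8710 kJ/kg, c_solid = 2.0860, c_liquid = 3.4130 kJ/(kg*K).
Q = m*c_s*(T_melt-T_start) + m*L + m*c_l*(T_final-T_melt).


Q1 (sensible, solid) = 6.2160 * 2.0860 * 4.7310 = 61.3449 kJ
Q2 (latent) = 6.2160 * 359.8710 = 2236.9581 kJ
Q3 (sensible, liquid) = 6.2160 * 3.4130 * 77.4420 = 1642.9481 kJ
Q_total = 3941.2511 kJ

3941.2511 kJ


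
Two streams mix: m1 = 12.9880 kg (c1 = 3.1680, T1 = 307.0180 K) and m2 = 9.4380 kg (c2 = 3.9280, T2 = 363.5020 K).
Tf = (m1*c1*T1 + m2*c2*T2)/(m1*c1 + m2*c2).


num = 26108.4725
den = 78.2184
Tf = 333.7892 K

333.7892 K


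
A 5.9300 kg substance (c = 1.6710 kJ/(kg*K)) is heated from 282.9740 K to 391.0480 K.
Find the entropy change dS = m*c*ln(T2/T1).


T2/T1 = 1.3819
ln(T2/T1) = 0.3235
dS = 5.9300 * 1.6710 * 0.3235 = 3.2053 kJ/K

3.2053 kJ/K


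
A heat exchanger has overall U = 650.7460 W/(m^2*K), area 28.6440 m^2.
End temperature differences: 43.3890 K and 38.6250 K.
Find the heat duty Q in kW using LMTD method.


LMTD = 40.9608 K
Q = 650.7460 * 28.6440 * 40.9608 = 763508.7053 W = 763.5087 kW

763.5087 kW


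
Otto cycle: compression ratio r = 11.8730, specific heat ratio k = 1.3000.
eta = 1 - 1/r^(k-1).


r^(k-1) = 2.1007
eta = 1 - 1/2.1007 = 0.5240 = 52.3973%

52.3973%


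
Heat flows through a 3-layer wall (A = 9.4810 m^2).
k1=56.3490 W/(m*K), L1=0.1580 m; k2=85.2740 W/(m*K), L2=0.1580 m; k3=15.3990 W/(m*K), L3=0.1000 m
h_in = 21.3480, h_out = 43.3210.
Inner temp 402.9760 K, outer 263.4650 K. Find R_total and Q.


R_conv_in = 1/(21.3480*9.4810) = 0.0049
R_1 = 0.1580/(56.3490*9.4810) = 0.0003
R_2 = 0.1580/(85.2740*9.4810) = 0.0002
R_3 = 0.1000/(15.3990*9.4810) = 0.0007
R_conv_out = 1/(43.3210*9.4810) = 0.0024
R_total = 0.0086 K/W
Q = 139.5110 / 0.0086 = 16314.1636 W

R_total = 0.0086 K/W, Q = 16314.1636 W


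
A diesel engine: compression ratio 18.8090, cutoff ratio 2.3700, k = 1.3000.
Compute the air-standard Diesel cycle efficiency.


r^(k-1) = 2.4116
rc^k = 3.0702
eta = 0.5180 = 51.7999%

51.7999%


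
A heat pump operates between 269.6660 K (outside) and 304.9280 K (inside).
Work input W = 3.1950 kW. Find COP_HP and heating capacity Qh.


COP = 304.9280 / 35.2620 = 8.6475
Qh = 8.6475 * 3.1950 = 27.6287 kW

COP = 8.6475, Qh = 27.6287 kW


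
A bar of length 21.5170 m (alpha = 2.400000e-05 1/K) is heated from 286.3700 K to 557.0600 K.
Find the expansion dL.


dT = 270.6900 K
dL = 2.400000e-05 * 21.5170 * 270.6900 = 0.139786 m
L_final = 21.656786 m

dL = 0.139786 m


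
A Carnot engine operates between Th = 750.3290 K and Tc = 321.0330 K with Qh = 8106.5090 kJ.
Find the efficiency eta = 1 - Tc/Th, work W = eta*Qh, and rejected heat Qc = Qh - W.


eta = 1 - 321.0330/750.3290 = 0.5721
W = 0.5721 * 8106.5090 = 4638.0879 kJ
Qc = 8106.5090 - 4638.0879 = 3468.4211 kJ

eta = 57.2144%, W = 4638.0879 kJ, Qc = 3468.4211 kJ


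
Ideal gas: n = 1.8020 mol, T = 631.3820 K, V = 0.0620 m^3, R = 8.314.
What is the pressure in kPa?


P = nRT/V = 1.8020 * 8.314 * 631.3820 / 0.0620
= 9459.2565 / 0.0620 = 152568.6536 Pa = 152.5687 kPa

152.5687 kPa


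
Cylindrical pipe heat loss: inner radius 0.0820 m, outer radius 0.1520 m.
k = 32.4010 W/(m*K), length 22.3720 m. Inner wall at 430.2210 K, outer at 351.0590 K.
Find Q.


dT = 79.1620 K
ln(ro/ri) = 0.6172
Q = 2*pi*32.4010*22.3720*79.1620 / 0.6172 = 584199.5049 W

584199.5049 W


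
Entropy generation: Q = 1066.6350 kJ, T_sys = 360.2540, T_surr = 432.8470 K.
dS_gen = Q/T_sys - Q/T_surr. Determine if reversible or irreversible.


dS_sys = 1066.6350/360.2540 = 2.9608 kJ/K
dS_surr = -1066.6350/432.8470 = -2.4642 kJ/K
dS_gen = 2.9608 - 2.4642 = 0.4966 kJ/K (irreversible)

dS_gen = 0.4966 kJ/K, irreversible


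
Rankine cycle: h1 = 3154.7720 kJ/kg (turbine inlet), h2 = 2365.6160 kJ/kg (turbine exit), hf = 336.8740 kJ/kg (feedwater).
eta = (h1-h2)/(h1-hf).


W = 789.1560 kJ/kg
Q_in = 2817.8980 kJ/kg
eta = 0.2801 = 28.0051%

eta = 28.0051%


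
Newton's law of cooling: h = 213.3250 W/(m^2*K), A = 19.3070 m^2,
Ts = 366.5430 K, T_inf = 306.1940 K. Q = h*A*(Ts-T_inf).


dT = 60.3490 K
Q = 213.3250 * 19.3070 * 60.3490 = 248557.3609 W

248557.3609 W


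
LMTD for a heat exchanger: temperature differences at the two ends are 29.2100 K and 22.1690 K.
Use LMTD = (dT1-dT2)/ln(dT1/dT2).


dT1/dT2 = 1.3176
ln(dT1/dT2) = 0.2758
LMTD = 7.0410 / 0.2758 = 25.5279 K

25.5279 K


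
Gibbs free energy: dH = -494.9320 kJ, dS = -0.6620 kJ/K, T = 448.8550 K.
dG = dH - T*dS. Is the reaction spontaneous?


T*dS = 448.8550 * -0.6620 = -297.1420 kJ
dG = -494.9320 + 297.1420 = -197.7900 kJ (spontaneous)

dG = -197.7900 kJ, spontaneous


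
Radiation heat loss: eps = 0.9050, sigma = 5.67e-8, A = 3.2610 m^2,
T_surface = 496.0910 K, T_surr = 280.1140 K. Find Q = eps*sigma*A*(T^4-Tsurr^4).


T^4 = 6.0568e+10
Tsurr^4 = 6.1566e+09
Q = 0.9050 * 5.67e-8 * 3.2610 * 5.4412e+10 = 9104.8948 W

9104.8948 W


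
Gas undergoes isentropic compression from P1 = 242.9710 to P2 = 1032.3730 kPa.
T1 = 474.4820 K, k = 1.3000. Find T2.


(k-1)/k = 0.2308
(P2/P1)^exp = 1.3963
T2 = 474.4820 * 1.3963 = 662.5336 K

662.5336 K


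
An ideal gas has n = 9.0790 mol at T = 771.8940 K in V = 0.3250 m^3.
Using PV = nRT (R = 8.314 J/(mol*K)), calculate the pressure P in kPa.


P = nRT/V = 9.0790 * 8.314 * 771.8940 / 0.3250
= 58264.7251 / 0.3250 = 179276.0771 Pa = 179.2761 kPa

179.2761 kPa


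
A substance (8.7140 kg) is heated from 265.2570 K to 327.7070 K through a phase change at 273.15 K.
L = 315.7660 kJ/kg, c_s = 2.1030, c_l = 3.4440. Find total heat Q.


Q1 (sensible, solid) = 8.7140 * 2.1030 * 7.8930 = 144.6435 kJ
Q2 (latent) = 8.7140 * 315.7660 = 2751.5849 kJ
Q3 (sensible, liquid) = 8.7140 * 3.4440 * 54.5570 = 1637.3110 kJ
Q_total = 4533.5394 kJ

4533.5394 kJ


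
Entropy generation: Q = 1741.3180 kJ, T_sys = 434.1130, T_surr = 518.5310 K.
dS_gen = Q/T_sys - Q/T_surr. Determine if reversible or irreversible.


dS_sys = 1741.3180/434.1130 = 4.0112 kJ/K
dS_surr = -1741.3180/518.5310 = -3.3582 kJ/K
dS_gen = 4.0112 - 3.3582 = 0.6530 kJ/K (irreversible)

dS_gen = 0.6530 kJ/K, irreversible


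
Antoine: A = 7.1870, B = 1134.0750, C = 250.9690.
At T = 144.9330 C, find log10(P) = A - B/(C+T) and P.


C+T = 395.9020
B/(C+T) = 2.8645
log10(P) = 7.1870 - 2.8645 = 4.3225
P = 10^4.3225 = 21011.9008 mmHg

21011.9008 mmHg


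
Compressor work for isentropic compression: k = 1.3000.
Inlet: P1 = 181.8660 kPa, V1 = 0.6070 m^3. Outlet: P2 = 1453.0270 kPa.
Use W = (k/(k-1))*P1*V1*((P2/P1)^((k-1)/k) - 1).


(k-1)/k = 0.2308
(P2/P1)^exp = 1.6154
W = 4.3333 * 181.8660 * 0.6070 * (1.6154 - 1) = 294.3776 kJ

294.3776 kJ


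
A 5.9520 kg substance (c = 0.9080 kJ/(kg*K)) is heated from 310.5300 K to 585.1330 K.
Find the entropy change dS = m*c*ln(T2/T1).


T2/T1 = 1.8843
ln(T2/T1) = 0.6336
dS = 5.9520 * 0.9080 * 0.6336 = 3.4240 kJ/K

3.4240 kJ/K


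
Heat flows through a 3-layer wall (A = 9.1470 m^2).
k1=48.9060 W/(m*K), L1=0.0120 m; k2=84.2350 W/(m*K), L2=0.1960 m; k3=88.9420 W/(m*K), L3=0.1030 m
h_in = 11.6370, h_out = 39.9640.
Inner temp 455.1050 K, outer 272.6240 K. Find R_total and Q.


R_conv_in = 1/(11.6370*9.1470) = 0.0094
R_1 = 0.0120/(48.9060*9.1470) = 2.6825e-05
R_2 = 0.1960/(84.2350*9.1470) = 0.0003
R_3 = 0.1030/(88.9420*9.1470) = 0.0001
R_conv_out = 1/(39.9640*9.1470) = 0.0027
R_total = 0.0125 K/W
Q = 182.4810 / 0.0125 = 14554.1735 W

R_total = 0.0125 K/W, Q = 14554.1735 W


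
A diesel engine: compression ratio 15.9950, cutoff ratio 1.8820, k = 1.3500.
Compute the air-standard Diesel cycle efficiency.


r^(k-1) = 2.6387
rc^k = 2.3482
eta = 0.5709 = 57.0899%

57.0899%


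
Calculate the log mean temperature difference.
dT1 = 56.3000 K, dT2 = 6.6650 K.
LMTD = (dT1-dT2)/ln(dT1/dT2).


dT1/dT2 = 8.4471
ln(dT1/dT2) = 2.1338
LMTD = 49.6350 / 2.1338 = 23.2610 K

23.2610 K


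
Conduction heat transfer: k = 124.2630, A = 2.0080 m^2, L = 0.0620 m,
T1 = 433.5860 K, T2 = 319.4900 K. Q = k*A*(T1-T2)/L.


dT = 114.0960 K
Q = 124.2630 * 2.0080 * 114.0960 / 0.0620 = 459181.3836 W

459181.3836 W


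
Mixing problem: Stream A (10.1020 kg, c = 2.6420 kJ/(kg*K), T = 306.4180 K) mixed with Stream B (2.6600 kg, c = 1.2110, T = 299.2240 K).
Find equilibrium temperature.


num = 9142.0166
den = 29.9107
Tf = 305.6432 K

305.6432 K


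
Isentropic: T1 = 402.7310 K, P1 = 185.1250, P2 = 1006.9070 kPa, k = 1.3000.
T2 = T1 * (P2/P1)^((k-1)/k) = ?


(k-1)/k = 0.2308
(P2/P1)^exp = 1.4782
T2 = 402.7310 * 1.4782 = 595.3213 K

595.3213 K


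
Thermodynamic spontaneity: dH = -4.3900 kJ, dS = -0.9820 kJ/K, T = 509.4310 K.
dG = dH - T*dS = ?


T*dS = 509.4310 * -0.9820 = -500.2612 kJ
dG = -4.3900 + 500.2612 = 495.8712 kJ (non-spontaneous)

dG = 495.8712 kJ, non-spontaneous


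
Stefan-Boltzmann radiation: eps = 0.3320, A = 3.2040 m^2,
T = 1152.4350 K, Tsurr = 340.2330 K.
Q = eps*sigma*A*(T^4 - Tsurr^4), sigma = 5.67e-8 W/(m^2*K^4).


T^4 = 1.7639e+12
Tsurr^4 = 1.3400e+10
Q = 0.3320 * 5.67e-8 * 3.2040 * 1.7505e+12 = 105576.5565 W

105576.5565 W


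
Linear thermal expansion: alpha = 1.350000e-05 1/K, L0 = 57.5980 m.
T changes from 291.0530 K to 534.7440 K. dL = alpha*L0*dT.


dT = 243.6910 K
dL = 1.350000e-05 * 57.5980 * 243.6910 = 0.189488 m
L_final = 57.787488 m

dL = 0.189488 m


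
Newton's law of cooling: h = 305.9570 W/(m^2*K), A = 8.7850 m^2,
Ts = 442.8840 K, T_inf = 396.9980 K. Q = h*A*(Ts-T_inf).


dT = 45.8860 K
Q = 305.9570 * 8.7850 * 45.8860 = 123333.8704 W

123333.8704 W


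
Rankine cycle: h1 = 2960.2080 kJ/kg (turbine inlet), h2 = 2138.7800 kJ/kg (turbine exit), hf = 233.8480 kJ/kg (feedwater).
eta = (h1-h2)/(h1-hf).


W = 821.4280 kJ/kg
Q_in = 2726.3600 kJ/kg
eta = 0.3013 = 30.1291%

eta = 30.1291%


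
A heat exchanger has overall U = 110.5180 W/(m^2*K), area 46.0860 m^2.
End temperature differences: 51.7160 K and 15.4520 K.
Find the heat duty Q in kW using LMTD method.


LMTD = 30.0192 K
Q = 110.5180 * 46.0860 * 30.0192 = 152897.5275 W = 152.8975 kW

152.8975 kW


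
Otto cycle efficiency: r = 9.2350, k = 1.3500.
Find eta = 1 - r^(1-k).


r^(k-1) = 2.1772
eta = 1 - 1/2.1772 = 0.5407 = 54.0699%

54.0699%


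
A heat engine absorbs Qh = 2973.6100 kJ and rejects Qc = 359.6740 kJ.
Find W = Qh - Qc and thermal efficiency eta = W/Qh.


W = 2973.6100 - 359.6740 = 2613.9360 kJ
eta = 2613.9360 / 2973.6100 = 0.8790 = 87.9045%

W = 2613.9360 kJ, eta = 87.9045%


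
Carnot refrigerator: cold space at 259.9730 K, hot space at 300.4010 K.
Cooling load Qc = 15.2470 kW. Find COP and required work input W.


COP = 259.9730 / 40.4280 = 6.4305
W = 15.2470 / 6.4305 = 2.3710 kW

COP = 6.4305, W = 2.3710 kW


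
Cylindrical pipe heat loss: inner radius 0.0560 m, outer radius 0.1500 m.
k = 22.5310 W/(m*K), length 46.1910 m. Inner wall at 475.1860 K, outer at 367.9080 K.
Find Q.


dT = 107.2780 K
ln(ro/ri) = 0.9853
Q = 2*pi*22.5310*46.1910*107.2780 / 0.9853 = 711978.8836 W

711978.8836 W


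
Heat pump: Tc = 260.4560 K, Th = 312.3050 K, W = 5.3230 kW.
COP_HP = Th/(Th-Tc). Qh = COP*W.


COP = 312.3050 / 51.8490 = 6.0234
Qh = 6.0234 * 5.3230 = 32.0623 kW

COP = 6.0234, Qh = 32.0623 kW


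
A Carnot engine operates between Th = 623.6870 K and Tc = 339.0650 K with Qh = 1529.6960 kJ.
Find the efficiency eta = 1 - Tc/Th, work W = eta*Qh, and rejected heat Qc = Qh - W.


eta = 1 - 339.0650/623.6870 = 0.4564
W = 0.4564 * 1529.6960 = 698.0827 kJ
Qc = 1529.6960 - 698.0827 = 831.6133 kJ

eta = 45.6354%, W = 698.0827 kJ, Qc = 831.6133 kJ


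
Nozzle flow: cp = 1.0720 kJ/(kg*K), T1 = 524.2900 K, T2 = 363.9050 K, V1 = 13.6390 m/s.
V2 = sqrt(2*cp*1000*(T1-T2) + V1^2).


dT = 160.3850 K
2*cp*1000*dT = 343865.4400
V1^2 = 186.0223
V2 = sqrt(344051.4623) = 586.5590 m/s

586.5590 m/s


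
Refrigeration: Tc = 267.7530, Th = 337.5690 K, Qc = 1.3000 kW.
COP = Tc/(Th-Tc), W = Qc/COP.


COP = 267.7530 / 69.8160 = 3.8351
W = 1.3000 / 3.8351 = 0.3390 kW

COP = 3.8351, W = 0.3390 kW


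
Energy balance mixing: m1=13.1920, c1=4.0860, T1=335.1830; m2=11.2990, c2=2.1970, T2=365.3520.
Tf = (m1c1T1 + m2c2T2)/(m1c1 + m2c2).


num = 27136.6683
den = 78.7264
Tf = 344.6958 K

344.6958 K


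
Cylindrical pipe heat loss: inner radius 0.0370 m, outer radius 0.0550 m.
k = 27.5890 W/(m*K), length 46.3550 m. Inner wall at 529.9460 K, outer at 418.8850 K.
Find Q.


dT = 111.0610 K
ln(ro/ri) = 0.3964
Q = 2*pi*27.5890*46.3550*111.0610 / 0.3964 = 2251249.4226 W

2251249.4226 W


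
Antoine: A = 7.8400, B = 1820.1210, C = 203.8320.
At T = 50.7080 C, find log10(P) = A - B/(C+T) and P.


C+T = 254.5400
B/(C+T) = 7.1506
log10(P) = 7.8400 - 7.1506 = 0.6894
P = 10^0.6894 = 4.8907 mmHg

4.8907 mmHg


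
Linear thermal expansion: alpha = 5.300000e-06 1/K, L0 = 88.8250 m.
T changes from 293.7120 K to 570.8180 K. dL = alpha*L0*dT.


dT = 277.1060 K
dL = 5.300000e-06 * 88.8250 * 277.1060 = 0.130454 m
L_final = 88.955454 m

dL = 0.130454 m


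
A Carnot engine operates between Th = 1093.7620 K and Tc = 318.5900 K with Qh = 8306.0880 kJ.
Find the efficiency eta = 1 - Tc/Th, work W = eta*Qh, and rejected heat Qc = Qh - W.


eta = 1 - 318.5900/1093.7620 = 0.7087
W = 0.7087 * 8306.0880 = 5886.6982 kJ
Qc = 8306.0880 - 5886.6982 = 2419.3898 kJ

eta = 70.8721%, W = 5886.6982 kJ, Qc = 2419.3898 kJ
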